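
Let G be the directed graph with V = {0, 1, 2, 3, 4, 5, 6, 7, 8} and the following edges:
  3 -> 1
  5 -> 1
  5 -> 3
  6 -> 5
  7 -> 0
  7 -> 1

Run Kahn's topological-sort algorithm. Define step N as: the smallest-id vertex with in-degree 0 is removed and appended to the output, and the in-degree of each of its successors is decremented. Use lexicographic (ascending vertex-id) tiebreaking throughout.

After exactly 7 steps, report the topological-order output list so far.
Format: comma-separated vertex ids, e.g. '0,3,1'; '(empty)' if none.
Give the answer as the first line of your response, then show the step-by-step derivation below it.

2,4,6,5,3,7,0

step 1: output 2; order=[2]; indeg=(1,3,0,1,0,1,0,0,0)
step 2: output 4; order=[2,4]; indeg=(1,3,0,1,0,1,0,0,0)
step 3: output 6; order=[2,4,6]; indeg=(1,3,0,1,0,0,0,0,0)
step 4: output 5; order=[2,4,6,5]; indeg=(1,2,0,0,0,0,0,0,0)
step 5: output 3; order=[2,4,6,5,3]; indeg=(1,1,0,0,0,0,0,0,0)
step 6: output 7; order=[2,4,6,5,3,7]; indeg=(0,0,0,0,0,0,0,0,0)
step 7: output 0; order=[2,4,6,5,3,7,0]; indeg=(0,0,0,0,0,0,0,0,0)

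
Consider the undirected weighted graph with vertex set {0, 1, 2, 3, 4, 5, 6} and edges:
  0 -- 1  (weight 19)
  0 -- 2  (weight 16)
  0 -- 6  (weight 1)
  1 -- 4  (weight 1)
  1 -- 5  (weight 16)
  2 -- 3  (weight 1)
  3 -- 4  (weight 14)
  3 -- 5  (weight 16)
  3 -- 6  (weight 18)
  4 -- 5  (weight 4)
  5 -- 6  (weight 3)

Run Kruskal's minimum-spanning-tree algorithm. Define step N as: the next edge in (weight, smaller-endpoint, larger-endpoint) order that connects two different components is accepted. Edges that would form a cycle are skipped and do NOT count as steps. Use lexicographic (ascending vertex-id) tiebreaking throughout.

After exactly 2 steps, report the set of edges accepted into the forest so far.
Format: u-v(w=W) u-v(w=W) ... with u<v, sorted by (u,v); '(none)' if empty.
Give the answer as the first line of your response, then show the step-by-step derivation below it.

0-6(w=1) 1-4(w=1)

step 1: add edge 0-6 (w=1); MST = {0-6(w=1)}
step 2: add edge 1-4 (w=1); MST = {0-6(w=1) 1-4(w=1)}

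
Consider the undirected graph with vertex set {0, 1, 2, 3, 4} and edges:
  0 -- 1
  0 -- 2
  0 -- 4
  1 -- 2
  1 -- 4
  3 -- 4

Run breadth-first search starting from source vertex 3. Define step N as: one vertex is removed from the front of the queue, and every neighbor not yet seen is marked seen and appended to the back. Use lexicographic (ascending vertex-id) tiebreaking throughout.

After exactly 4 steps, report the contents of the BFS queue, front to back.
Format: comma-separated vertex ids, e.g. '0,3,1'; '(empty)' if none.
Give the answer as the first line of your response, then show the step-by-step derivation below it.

2

step 1: dequeue 3; queue=[4]; order=3
step 2: dequeue 4; queue=[0,1]; order=3,4
step 3: dequeue 0; queue=[1,2]; order=3,4,0
step 4: dequeue 1; queue=[2]; order=3,4,0,1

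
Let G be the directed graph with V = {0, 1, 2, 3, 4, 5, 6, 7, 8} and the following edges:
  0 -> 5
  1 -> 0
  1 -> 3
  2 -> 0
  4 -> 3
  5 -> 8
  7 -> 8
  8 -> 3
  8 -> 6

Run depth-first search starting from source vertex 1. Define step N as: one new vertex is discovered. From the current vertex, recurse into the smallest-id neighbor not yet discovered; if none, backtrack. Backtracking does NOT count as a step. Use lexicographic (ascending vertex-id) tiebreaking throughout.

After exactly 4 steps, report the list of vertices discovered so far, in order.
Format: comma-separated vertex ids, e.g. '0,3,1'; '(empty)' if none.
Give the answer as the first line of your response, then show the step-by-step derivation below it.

1,0,5,8

step 1: discover 1; path=1; order=1
step 2: discover 0; path=1>0; order=1,0
step 3: discover 5; path=1>0>5; order=1,0,5
step 4: discover 8; path=1>0>5>8; order=1,0,5,8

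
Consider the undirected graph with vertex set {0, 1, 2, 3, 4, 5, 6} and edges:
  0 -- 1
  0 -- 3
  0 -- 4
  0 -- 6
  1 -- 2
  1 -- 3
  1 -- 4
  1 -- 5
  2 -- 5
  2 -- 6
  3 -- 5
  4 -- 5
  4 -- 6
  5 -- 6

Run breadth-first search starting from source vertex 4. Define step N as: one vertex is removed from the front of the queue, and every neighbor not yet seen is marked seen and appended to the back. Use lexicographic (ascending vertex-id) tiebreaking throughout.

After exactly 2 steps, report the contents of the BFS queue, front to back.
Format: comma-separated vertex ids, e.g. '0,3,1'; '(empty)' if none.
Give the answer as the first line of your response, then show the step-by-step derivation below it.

1,5,6,3

step 1: dequeue 4; queue=[0,1,5,6]; order=4
step 2: dequeue 0; queue=[1,5,6,3]; order=4,0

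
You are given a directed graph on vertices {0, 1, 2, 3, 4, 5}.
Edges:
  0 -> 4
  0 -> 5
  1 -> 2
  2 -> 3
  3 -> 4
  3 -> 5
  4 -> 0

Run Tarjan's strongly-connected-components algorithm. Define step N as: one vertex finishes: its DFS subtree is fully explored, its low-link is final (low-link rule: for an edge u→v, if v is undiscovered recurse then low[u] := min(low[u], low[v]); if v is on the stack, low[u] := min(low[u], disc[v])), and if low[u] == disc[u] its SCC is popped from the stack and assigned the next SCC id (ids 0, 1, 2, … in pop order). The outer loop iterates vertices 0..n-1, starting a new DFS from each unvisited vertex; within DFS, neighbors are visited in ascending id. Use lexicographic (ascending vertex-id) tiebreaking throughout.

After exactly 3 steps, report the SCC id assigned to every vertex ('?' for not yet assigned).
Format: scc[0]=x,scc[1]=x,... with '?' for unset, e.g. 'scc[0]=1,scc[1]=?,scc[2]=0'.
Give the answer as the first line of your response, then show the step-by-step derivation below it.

scc[0]=1,scc[1]=?,scc[2]=?,scc[3]=?,scc[4]=1,scc[5]=0

step 1: low=(low[0]=0,low[1]=?,low[2]=?,low[3]=?,low[4]=0,low[5]=?); scc=(scc[0]=?,scc[1]=?,scc[2]=?,scc[3]=?,scc[4]=?,scc[5]=?)
step 2: low=(low[0]=0,low[1]=?,low[2]=?,low[3]=?,low[4]=0,low[5]=2); scc=(scc[0]=?,scc[1]=?,scc[2]=?,scc[3]=?,scc[4]=?,scc[5]=0)
step 3: low=(low[0]=0,low[1]=?,low[2]=?,low[3]=?,low[4]=0,low[5]=2); scc=(scc[0]=1,scc[1]=?,scc[2]=?,scc[3]=?,scc[4]=1,scc[5]=0)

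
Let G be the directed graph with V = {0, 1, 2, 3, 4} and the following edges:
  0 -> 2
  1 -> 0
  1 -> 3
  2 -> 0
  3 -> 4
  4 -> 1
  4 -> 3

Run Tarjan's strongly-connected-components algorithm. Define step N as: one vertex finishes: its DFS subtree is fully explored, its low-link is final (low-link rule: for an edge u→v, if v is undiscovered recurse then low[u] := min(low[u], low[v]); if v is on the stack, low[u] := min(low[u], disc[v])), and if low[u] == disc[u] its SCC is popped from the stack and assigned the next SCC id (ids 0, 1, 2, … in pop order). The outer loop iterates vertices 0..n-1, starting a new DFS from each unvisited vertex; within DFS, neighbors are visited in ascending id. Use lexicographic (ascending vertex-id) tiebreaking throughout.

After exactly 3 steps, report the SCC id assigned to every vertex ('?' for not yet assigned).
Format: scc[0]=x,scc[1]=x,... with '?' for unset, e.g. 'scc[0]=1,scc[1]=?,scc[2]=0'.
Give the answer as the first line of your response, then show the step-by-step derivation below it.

scc[0]=0,scc[1]=?,scc[2]=0,scc[3]=?,scc[4]=?

step 1: low=(low[0]=0,low[1]=?,low[2]=0,low[3]=?,low[4]=?); scc=(scc[0]=?,scc[1]=?,scc[2]=?,scc[3]=?,scc[4]=?)
step 2: low=(low[0]=0,low[1]=?,low[2]=0,low[3]=?,low[4]=?); scc=(scc[0]=0,scc[1]=?,scc[2]=0,scc[3]=?,scc[4]=?)
step 3: low=(low[0]=0,low[1]=2,low[2]=0,low[3]=3,low[4]=2); scc=(scc[0]=0,scc[1]=?,scc[2]=0,scc[3]=?,scc[4]=?)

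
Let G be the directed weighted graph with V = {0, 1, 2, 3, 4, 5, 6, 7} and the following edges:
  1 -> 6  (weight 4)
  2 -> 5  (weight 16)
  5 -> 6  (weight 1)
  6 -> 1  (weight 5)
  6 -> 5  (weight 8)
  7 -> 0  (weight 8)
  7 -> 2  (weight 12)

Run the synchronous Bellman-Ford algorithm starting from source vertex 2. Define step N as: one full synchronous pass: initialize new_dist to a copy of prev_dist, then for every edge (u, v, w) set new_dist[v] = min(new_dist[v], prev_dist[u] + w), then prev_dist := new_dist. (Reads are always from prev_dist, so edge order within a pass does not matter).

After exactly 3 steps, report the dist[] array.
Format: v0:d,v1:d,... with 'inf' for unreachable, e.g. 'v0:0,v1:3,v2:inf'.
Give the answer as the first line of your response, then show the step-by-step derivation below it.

v0:inf,v1:22,v2:0,v3:inf,v4:inf,v5:16,v6:17,v7:inf

step 1: dist = v0:inf,v1:inf,v2:0,v3:inf,v4:inf,v5:16,v6:inf,v7:inf
step 2: dist = v0:inf,v1:inf,v2:0,v3:inf,v4:inf,v5:16,v6:17,v7:inf
step 3: dist = v0:inf,v1:22,v2:0,v3:inf,v4:inf,v5:16,v6:17,v7:inf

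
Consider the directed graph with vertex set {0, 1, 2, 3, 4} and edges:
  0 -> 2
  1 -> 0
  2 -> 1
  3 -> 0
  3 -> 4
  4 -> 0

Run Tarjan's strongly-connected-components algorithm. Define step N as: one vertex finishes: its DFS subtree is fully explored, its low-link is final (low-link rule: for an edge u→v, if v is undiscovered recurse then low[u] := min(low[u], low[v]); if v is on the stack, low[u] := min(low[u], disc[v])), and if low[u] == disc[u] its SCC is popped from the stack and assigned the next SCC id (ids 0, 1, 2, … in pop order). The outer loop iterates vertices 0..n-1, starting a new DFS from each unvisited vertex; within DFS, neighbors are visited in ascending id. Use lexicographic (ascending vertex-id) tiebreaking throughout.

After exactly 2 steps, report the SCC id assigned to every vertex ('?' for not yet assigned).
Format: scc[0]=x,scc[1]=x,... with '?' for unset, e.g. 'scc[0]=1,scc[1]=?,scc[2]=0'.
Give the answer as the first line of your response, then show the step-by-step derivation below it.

scc[0]=?,scc[1]=?,scc[2]=?,scc[3]=?,scc[4]=?

step 1: low=(low[0]=0,low[1]=0,low[2]=1,low[3]=?,low[4]=?); scc=(scc[0]=?,scc[1]=?,scc[2]=?,scc[3]=?,scc[4]=?)
step 2: low=(low[0]=0,low[1]=0,low[2]=0,low[3]=?,low[4]=?); scc=(scc[0]=?,scc[1]=?,scc[2]=?,scc[3]=?,scc[4]=?)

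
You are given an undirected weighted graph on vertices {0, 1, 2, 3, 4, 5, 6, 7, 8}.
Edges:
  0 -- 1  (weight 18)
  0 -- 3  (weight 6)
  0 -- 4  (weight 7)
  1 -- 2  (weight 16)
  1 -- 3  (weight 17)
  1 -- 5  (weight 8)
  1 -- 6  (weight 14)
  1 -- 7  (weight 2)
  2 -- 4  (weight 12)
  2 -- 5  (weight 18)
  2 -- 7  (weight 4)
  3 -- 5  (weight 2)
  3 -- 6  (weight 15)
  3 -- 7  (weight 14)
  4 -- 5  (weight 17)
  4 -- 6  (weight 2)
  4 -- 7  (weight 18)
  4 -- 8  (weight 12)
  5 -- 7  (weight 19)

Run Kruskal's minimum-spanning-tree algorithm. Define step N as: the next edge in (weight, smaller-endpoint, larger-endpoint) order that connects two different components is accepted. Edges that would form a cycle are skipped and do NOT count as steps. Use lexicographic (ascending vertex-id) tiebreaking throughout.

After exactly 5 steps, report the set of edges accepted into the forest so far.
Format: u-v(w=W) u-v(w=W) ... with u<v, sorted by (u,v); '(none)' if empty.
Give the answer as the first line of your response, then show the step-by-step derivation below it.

0-3(w=6) 1-7(w=2) 2-7(w=4) 3-5(w=2) 4-6(w=2)

step 1: add edge 1-7 (w=2); MST = {1-7(w=2)}
step 2: add edge 3-5 (w=2); MST = {1-7(w=2) 3-5(w=2)}
step 3: add edge 4-6 (w=2); MST = {1-7(w=2) 3-5(w=2) 4-6(w=2)}
step 4: add edge 2-7 (w=4); MST = {1-7(w=2) 2-7(w=4) 3-5(w=2) 4-6(w=2)}
step 5: add edge 0-3 (w=6); MST = {0-3(w=6) 1-7(w=2) 2-7(w=4) 3-5(w=2) 4-6(w=2)}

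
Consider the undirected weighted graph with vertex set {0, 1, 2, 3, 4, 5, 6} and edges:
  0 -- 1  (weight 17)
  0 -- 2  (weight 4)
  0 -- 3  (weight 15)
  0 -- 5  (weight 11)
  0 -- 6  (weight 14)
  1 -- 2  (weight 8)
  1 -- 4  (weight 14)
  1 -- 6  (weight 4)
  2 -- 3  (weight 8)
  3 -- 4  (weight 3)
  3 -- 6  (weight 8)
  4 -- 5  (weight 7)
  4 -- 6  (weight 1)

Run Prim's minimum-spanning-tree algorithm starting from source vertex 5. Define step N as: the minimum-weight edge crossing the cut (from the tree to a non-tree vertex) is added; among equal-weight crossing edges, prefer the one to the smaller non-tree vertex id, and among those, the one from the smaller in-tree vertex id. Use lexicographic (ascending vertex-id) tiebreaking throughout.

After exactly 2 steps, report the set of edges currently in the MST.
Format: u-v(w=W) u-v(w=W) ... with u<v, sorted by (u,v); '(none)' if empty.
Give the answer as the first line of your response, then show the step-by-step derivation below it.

4-5(w=7) 4-6(w=1)

step 1: add edge 4-5 (w=7); MST = {4-5(w=7)}
step 2: add edge 4-6 (w=1); MST = {4-5(w=7) 4-6(w=1)}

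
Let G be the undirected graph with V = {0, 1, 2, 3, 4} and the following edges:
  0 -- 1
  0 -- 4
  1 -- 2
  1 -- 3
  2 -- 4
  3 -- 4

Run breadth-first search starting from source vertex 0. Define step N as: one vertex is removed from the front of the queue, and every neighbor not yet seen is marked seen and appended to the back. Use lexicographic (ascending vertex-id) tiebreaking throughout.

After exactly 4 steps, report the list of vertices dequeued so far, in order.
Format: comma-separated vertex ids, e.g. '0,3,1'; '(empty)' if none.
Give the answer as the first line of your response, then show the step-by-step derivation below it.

0,1,4,2

step 1: dequeue 0; queue=[1,4]; order=0
step 2: dequeue 1; queue=[4,2,3]; order=0,1
step 3: dequeue 4; queue=[2,3]; order=0,1,4
step 4: dequeue 2; queue=[3]; order=0,1,4,2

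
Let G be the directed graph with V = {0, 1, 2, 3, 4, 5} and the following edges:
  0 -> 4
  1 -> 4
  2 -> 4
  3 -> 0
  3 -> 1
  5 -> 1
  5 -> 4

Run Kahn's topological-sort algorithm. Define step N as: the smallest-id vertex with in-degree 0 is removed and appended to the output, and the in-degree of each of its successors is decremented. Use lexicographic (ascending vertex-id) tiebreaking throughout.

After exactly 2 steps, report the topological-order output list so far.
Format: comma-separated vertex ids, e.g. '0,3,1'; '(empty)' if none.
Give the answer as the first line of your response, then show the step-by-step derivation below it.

2,3

step 1: output 2; order=[2]; indeg=(1,2,0,0,3,0)
step 2: output 3; order=[2,3]; indeg=(0,1,0,0,3,0)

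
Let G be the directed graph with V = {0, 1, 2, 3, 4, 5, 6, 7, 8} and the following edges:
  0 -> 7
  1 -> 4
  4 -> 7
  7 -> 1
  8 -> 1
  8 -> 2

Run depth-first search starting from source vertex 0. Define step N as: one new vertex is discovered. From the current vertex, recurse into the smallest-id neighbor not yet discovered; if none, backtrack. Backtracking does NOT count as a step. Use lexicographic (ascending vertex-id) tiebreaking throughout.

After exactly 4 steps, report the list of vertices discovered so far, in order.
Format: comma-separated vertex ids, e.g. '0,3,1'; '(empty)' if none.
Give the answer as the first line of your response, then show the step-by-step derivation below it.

0,7,1,4

step 1: discover 0; path=0; order=0
step 2: discover 7; path=0>7; order=0,7
step 3: discover 1; path=0>7>1; order=0,7,1
step 4: discover 4; path=0>7>1>4; order=0,7,1,4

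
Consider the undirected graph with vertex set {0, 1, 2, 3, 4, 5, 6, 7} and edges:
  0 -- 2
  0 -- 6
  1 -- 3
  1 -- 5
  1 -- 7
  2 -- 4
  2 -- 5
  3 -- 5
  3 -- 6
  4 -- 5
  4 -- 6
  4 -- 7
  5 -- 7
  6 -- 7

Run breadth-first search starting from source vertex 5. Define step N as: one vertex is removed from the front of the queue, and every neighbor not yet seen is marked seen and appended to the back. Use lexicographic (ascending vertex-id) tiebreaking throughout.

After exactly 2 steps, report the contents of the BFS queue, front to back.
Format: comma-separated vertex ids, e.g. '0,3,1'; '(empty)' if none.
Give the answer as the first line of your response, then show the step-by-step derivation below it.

2,3,4,7

step 1: dequeue 5; queue=[1,2,3,4,7]; order=5
step 2: dequeue 1; queue=[2,3,4,7]; order=5,1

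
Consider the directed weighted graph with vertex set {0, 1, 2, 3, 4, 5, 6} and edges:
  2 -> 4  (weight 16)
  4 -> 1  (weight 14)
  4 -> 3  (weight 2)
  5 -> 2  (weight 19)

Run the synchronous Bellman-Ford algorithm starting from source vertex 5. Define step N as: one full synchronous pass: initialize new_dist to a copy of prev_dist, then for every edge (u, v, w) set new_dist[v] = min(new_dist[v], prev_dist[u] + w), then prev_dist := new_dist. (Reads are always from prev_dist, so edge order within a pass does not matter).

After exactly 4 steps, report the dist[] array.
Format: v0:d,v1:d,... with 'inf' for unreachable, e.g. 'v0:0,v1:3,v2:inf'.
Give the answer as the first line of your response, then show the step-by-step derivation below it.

v0:inf,v1:49,v2:19,v3:37,v4:35,v5:0,v6:inf

step 1: dist = v0:inf,v1:inf,v2:19,v3:inf,v4:inf,v5:0,v6:inf
step 2: dist = v0:inf,v1:inf,v2:19,v3:inf,v4:35,v5:0,v6:inf
step 3: dist = v0:inf,v1:49,v2:19,v3:37,v4:35,v5:0,v6:inf
step 4: dist = v0:inf,v1:49,v2:19,v3:37,v4:35,v5:0,v6:inf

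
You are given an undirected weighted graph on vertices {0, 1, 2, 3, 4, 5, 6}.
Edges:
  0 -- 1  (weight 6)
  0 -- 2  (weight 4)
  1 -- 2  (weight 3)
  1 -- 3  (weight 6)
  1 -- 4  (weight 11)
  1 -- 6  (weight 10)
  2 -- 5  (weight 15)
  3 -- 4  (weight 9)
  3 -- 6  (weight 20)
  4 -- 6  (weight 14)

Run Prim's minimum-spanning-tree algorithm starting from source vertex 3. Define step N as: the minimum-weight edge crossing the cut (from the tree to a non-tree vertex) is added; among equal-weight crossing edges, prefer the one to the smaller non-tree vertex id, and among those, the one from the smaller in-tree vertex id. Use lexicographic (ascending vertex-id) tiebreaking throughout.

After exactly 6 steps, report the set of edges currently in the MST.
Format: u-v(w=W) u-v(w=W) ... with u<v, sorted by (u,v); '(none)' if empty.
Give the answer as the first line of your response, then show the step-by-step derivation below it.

0-2(w=4) 1-2(w=3) 1-3(w=6) 1-6(w=10) 2-5(w=15) 3-4(w=9)

step 1: add edge 1-3 (w=6); MST = {1-3(w=6)}
step 2: add edge 1-2 (w=3); MST = {1-2(w=3) 1-3(w=6)}
step 3: add edge 0-2 (w=4); MST = {0-2(w=4) 1-2(w=3) 1-3(w=6)}
step 4: add edge 3-4 (w=9); MST = {0-2(w=4) 1-2(w=3) 1-3(w=6) 3-4(w=9)}
step 5: add edge 1-6 (w=10); MST = {0-2(w=4) 1-2(w=3) 1-3(w=6) 1-6(w=10) 3-4(w=9)}
step 6: add edge 2-5 (w=15); MST = {0-2(w=4) 1-2(w=3) 1-3(w=6) 1-6(w=10) 2-5(w=15) 3-4(w=9)}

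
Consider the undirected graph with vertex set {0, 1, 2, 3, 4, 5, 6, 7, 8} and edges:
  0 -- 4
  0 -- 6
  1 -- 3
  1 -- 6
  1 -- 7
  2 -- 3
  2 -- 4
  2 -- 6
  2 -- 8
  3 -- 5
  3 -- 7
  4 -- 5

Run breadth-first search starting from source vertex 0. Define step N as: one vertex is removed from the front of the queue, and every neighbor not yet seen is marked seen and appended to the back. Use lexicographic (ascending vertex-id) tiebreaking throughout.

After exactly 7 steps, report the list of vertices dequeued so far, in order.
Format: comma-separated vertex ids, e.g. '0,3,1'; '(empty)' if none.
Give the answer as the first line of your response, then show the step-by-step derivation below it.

0,4,6,2,5,1,3

step 1: dequeue 0; queue=[4,6]; order=0
step 2: dequeue 4; queue=[6,2,5]; order=0,4
step 3: dequeue 6; queue=[2,5,1]; order=0,4,6
step 4: dequeue 2; queue=[5,1,3,8]; order=0,4,6,2
step 5: dequeue 5; queue=[1,3,8]; order=0,4,6,2,5
step 6: dequeue 1; queue=[3,8,7]; order=0,4,6,2,5,1
step 7: dequeue 3; queue=[8,7]; order=0,4,6,2,5,1,3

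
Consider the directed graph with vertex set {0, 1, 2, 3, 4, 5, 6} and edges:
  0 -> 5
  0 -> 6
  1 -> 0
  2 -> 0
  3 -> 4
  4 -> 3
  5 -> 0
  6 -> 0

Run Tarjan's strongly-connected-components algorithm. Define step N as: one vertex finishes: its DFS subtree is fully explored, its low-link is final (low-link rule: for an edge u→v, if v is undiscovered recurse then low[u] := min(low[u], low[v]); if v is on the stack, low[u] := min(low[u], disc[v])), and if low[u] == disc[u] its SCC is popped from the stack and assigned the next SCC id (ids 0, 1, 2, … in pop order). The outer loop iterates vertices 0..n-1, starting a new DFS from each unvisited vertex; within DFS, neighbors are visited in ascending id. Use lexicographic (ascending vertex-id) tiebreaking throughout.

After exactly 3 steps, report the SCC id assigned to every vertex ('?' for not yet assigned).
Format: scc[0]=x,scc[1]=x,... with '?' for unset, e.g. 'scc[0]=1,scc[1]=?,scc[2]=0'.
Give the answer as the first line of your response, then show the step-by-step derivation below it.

scc[0]=0,scc[1]=?,scc[2]=?,scc[3]=?,scc[4]=?,scc[5]=0,scc[6]=0

step 1: low=(low[0]=0,low[1]=?,low[2]=?,low[3]=?,low[4]=?,low[5]=0,low[6]=?); scc=(scc[0]=?,scc[1]=?,scc[2]=?,scc[3]=?,scc[4]=?,scc[5]=?,scc[6]=?)
step 2: low=(low[0]=0,low[1]=?,low[2]=?,low[3]=?,low[4]=?,low[5]=0,low[6]=0); scc=(scc[0]=?,scc[1]=?,scc[2]=?,scc[3]=?,scc[4]=?,scc[5]=?,scc[6]=?)
step 3: low=(low[0]=0,low[1]=?,low[2]=?,low[3]=?,low[4]=?,low[5]=0,low[6]=0); scc=(scc[0]=0,scc[1]=?,scc[2]=?,scc[3]=?,scc[4]=?,scc[5]=0,scc[6]=0)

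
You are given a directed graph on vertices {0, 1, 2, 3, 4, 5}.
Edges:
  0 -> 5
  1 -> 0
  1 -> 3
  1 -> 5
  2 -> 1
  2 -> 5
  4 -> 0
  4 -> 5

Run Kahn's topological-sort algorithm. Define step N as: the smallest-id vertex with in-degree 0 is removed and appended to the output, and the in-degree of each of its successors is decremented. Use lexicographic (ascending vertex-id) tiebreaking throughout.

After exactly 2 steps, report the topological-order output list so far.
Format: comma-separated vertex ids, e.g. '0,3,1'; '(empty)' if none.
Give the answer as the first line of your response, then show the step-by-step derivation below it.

2,1

step 1: output 2; order=[2]; indeg=(2,0,0,1,0,3)
step 2: output 1; order=[2,1]; indeg=(1,0,0,0,0,2)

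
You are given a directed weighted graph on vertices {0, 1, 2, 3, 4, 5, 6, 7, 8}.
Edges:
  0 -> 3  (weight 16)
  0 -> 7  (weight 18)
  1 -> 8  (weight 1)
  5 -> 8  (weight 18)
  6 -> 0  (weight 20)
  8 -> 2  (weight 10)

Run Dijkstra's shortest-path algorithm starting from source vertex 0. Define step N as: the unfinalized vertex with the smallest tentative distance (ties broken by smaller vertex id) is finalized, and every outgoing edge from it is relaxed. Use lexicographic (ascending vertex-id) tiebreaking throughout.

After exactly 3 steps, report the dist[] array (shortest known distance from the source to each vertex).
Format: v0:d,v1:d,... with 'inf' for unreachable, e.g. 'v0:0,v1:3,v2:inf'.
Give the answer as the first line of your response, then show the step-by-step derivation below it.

v0:0,v1:inf,v2:inf,v3:16,v4:inf,v5:inf,v6:inf,v7:18,v8:inf

step 1: dist = v0:0,v1:inf,v2:inf,v3:16,v4:inf,v5:inf,v6:inf,v7:18,v8:inf
step 2: dist = v0:0,v1:inf,v2:inf,v3:16,v4:inf,v5:inf,v6:inf,v7:18,v8:inf
step 3: dist = v0:0,v1:inf,v2:inf,v3:16,v4:inf,v5:inf,v6:inf,v7:18,v8:inf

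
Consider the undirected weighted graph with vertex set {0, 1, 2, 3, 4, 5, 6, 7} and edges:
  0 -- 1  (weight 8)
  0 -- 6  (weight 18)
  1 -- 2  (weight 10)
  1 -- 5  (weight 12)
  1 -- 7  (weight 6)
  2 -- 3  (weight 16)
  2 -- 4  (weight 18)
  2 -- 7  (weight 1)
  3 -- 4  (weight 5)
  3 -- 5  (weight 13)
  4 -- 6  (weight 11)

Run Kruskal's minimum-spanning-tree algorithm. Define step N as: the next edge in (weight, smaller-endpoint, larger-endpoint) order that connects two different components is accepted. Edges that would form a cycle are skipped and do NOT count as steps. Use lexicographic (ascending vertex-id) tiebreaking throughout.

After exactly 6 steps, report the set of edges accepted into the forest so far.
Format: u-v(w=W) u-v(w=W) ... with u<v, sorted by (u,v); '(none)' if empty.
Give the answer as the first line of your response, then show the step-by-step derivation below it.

0-1(w=8) 1-5(w=12) 1-7(w=6) 2-7(w=1) 3-4(w=5) 4-6(w=11)

step 1: add edge 2-7 (w=1); MST = {2-7(w=1)}
step 2: add edge 3-4 (w=5); MST = {2-7(w=1) 3-4(w=5)}
step 3: add edge 1-7 (w=6); MST = {1-7(w=6) 2-7(w=1) 3-4(w=5)}
step 4: add edge 0-1 (w=8); MST = {0-1(w=8) 1-7(w=6) 2-7(w=1) 3-4(w=5)}
step 5: add edge 4-6 (w=11); MST = {0-1(w=8) 1-7(w=6) 2-7(w=1) 3-4(w=5) 4-6(w=11)}
step 6: add edge 1-5 (w=12); MST = {0-1(w=8) 1-5(w=12) 1-7(w=6) 2-7(w=1) 3-4(w=5) 4-6(w=11)}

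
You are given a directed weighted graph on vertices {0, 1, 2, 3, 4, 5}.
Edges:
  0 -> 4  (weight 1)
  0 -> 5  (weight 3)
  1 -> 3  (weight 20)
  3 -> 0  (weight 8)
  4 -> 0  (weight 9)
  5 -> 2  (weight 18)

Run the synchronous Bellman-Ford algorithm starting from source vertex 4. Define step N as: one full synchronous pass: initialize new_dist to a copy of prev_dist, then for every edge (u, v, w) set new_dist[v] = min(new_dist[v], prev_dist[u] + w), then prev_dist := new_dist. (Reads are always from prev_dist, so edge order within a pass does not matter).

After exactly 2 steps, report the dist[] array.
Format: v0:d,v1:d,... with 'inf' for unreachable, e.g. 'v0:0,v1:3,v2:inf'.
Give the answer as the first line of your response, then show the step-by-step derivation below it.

v0:9,v1:inf,v2:inf,v3:inf,v4:0,v5:12

step 1: dist = v0:9,v1:inf,v2:inf,v3:inf,v4:0,v5:inf
step 2: dist = v0:9,v1:inf,v2:inf,v3:inf,v4:0,v5:12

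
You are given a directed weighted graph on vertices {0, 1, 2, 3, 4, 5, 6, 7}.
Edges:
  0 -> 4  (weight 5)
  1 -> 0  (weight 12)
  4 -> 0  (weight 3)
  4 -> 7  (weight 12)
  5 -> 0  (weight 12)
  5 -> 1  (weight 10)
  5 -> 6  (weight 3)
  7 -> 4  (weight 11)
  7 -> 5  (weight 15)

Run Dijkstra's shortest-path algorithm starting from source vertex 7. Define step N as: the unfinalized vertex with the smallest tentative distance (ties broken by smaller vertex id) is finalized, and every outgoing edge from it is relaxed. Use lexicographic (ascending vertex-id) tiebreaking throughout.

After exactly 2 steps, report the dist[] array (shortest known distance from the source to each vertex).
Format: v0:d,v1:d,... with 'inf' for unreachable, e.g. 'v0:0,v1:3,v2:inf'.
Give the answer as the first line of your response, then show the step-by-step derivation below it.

v0:14,v1:inf,v2:inf,v3:inf,v4:11,v5:15,v6:inf,v7:0

step 1: dist = v0:inf,v1:inf,v2:inf,v3:inf,v4:11,v5:15,v6:inf,v7:0
step 2: dist = v0:14,v1:inf,v2:inf,v3:inf,v4:11,v5:15,v6:inf,v7:0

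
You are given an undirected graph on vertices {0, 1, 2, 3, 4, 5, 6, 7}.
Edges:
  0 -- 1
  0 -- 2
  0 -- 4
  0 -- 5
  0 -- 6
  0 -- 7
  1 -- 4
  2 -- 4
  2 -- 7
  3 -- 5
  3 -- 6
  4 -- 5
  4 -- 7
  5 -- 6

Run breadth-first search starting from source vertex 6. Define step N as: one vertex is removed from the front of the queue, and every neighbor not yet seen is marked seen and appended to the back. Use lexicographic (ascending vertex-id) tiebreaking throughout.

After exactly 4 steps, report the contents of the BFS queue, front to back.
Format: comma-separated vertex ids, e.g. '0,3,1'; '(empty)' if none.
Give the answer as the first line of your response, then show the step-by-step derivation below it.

1,2,4,7

step 1: dequeue 6; queue=[0,3,5]; order=6
step 2: dequeue 0; queue=[3,5,1,2,4,7]; order=6,0
step 3: dequeue 3; queue=[5,1,2,4,7]; order=6,0,3
step 4: dequeue 5; queue=[1,2,4,7]; order=6,0,3,5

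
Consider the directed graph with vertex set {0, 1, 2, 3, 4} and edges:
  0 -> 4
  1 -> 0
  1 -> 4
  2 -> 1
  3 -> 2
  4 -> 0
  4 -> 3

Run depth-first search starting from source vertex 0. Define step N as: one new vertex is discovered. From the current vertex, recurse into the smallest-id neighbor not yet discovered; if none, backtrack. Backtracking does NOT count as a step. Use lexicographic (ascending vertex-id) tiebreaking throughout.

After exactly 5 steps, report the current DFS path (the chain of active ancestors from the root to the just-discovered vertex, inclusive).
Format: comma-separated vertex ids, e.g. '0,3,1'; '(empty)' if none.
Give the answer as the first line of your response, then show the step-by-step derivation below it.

0,4,3,2,1

step 1: discover 0; path=0; order=0
step 2: discover 4; path=0>4; order=0,4
step 3: discover 3; path=0>4>3; order=0,4,3
step 4: discover 2; path=0>4>3>2; order=0,4,3,2
step 5: discover 1; path=0>4>3>2>1; order=0,4,3,2,1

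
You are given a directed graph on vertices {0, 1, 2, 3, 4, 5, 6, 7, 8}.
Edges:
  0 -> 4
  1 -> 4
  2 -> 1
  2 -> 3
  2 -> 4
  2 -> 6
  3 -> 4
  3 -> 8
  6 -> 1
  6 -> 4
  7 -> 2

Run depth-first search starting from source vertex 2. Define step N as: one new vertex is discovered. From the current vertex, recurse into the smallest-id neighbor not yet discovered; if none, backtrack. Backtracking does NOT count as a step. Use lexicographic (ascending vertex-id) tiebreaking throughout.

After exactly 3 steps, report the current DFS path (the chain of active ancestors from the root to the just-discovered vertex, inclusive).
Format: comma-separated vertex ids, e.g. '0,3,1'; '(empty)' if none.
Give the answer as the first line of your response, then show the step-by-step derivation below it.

2,1,4

step 1: discover 2; path=2; order=2
step 2: discover 1; path=2>1; order=2,1
step 3: discover 4; path=2>1>4; order=2,1,4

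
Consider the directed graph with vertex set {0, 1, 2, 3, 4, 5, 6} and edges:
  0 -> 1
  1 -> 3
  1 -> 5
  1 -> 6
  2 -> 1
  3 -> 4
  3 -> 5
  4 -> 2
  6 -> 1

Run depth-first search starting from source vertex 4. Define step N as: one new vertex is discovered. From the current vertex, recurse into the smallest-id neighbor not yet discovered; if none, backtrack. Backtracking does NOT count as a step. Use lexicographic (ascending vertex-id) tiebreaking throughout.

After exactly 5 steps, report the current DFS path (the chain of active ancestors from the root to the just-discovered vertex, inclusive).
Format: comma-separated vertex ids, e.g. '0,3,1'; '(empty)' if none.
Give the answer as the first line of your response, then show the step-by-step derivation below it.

4,2,1,3,5

step 1: discover 4; path=4; order=4
step 2: discover 2; path=4>2; order=4,2
step 3: discover 1; path=4>2>1; order=4,2,1
step 4: discover 3; path=4>2>1>3; order=4,2,1,3
step 5: discover 5; path=4>2>1>3>5; order=4,2,1,3,5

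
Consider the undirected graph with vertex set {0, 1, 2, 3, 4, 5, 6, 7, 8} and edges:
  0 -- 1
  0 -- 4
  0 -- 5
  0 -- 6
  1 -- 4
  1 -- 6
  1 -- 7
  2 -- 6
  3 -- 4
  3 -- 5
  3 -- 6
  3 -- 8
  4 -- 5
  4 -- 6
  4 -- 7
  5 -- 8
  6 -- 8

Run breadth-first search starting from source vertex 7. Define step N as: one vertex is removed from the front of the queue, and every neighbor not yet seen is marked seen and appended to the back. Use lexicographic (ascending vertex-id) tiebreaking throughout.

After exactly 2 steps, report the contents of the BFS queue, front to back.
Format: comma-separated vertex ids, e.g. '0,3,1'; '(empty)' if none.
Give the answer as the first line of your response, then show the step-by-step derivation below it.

4,0,6

step 1: dequeue 7; queue=[1,4]; order=7
step 2: dequeue 1; queue=[4,0,6]; order=7,1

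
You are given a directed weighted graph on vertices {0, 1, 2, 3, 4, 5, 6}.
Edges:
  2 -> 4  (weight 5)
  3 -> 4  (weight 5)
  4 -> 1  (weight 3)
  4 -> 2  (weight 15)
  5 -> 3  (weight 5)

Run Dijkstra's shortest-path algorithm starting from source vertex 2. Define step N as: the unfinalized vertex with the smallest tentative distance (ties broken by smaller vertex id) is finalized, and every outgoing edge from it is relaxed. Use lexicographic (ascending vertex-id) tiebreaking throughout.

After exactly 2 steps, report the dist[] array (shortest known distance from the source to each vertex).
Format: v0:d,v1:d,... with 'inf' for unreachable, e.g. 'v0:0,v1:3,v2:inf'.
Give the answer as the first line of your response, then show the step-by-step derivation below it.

v0:inf,v1:8,v2:0,v3:inf,v4:5,v5:inf,v6:inf

step 1: dist = v0:inf,v1:inf,v2:0,v3:inf,v4:5,v5:inf,v6:inf
step 2: dist = v0:inf,v1:8,v2:0,v3:inf,v4:5,v5:inf,v6:inf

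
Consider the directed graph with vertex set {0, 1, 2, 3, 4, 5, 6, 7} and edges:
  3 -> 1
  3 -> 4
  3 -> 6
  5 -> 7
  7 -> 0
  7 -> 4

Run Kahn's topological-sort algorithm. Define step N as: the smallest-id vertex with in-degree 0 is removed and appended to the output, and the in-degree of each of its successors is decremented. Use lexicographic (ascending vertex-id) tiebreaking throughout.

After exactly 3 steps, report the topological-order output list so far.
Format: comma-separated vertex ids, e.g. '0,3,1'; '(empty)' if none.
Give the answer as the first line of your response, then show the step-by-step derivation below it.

2,3,1

step 1: output 2; order=[2]; indeg=(1,1,0,0,2,0,1,1)
step 2: output 3; order=[2,3]; indeg=(1,0,0,0,1,0,0,1)
step 3: output 1; order=[2,3,1]; indeg=(1,0,0,0,1,0,0,1)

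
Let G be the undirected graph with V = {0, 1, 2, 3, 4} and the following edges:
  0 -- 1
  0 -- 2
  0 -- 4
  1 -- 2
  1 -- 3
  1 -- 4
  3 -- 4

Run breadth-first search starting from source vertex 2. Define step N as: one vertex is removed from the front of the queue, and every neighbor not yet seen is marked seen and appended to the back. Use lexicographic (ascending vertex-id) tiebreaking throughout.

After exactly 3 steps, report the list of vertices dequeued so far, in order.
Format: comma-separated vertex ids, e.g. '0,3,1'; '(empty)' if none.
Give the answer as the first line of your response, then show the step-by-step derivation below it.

2,0,1

step 1: dequeue 2; queue=[0,1]; order=2
step 2: dequeue 0; queue=[1,4]; order=2,0
step 3: dequeue 1; queue=[4,3]; order=2,0,1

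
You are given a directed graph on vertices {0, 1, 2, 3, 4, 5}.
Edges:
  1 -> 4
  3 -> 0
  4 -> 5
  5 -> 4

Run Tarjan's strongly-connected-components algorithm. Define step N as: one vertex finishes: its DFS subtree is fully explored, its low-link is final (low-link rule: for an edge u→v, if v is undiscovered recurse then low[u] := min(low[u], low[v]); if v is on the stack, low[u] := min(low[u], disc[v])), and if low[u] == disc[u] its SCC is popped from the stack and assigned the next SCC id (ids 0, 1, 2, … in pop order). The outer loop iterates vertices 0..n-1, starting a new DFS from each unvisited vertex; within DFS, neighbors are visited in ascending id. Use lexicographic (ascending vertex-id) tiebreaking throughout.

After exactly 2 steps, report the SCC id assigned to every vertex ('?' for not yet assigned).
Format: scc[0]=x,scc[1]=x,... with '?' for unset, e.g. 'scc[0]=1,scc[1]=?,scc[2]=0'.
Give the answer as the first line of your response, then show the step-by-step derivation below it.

scc[0]=0,scc[1]=?,scc[2]=?,scc[3]=?,scc[4]=?,scc[5]=?

step 1: low=(low[0]=0,low[1]=?,low[2]=?,low[3]=?,low[4]=?,low[5]=?); scc=(scc[0]=0,scc[1]=?,scc[2]=?,scc[3]=?,scc[4]=?,scc[5]=?)
step 2: low=(low[0]=0,low[1]=1,low[2]=?,low[3]=?,low[4]=2,low[5]=2); scc=(scc[0]=0,scc[1]=?,scc[2]=?,scc[3]=?,scc[4]=?,scc[5]=?)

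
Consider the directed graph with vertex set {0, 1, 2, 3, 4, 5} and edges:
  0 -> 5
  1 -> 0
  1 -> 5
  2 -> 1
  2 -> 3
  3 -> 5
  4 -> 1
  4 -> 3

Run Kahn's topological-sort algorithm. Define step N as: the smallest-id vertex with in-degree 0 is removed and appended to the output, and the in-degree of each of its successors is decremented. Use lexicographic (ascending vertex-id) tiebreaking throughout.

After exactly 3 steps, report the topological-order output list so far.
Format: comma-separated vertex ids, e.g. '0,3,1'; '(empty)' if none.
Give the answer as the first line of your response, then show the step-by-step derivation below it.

2,4,1

step 1: output 2; order=[2]; indeg=(1,1,0,1,0,3)
step 2: output 4; order=[2,4]; indeg=(1,0,0,0,0,3)
step 3: output 1; order=[2,4,1]; indeg=(0,0,0,0,0,2)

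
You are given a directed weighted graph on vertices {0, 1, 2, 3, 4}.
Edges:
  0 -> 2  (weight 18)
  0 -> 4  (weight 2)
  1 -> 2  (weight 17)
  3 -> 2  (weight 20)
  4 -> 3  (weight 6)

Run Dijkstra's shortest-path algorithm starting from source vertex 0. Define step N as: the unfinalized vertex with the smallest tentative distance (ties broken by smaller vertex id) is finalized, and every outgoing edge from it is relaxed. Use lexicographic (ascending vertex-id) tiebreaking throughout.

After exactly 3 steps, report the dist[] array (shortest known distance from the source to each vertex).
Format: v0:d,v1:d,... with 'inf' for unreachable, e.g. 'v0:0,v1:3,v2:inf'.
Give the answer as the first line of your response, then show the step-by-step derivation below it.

v0:0,v1:inf,v2:18,v3:8,v4:2

step 1: dist = v0:0,v1:inf,v2:18,v3:inf,v4:2
step 2: dist = v0:0,v1:inf,v2:18,v3:8,v4:2
step 3: dist = v0:0,v1:inf,v2:18,v3:8,v4:2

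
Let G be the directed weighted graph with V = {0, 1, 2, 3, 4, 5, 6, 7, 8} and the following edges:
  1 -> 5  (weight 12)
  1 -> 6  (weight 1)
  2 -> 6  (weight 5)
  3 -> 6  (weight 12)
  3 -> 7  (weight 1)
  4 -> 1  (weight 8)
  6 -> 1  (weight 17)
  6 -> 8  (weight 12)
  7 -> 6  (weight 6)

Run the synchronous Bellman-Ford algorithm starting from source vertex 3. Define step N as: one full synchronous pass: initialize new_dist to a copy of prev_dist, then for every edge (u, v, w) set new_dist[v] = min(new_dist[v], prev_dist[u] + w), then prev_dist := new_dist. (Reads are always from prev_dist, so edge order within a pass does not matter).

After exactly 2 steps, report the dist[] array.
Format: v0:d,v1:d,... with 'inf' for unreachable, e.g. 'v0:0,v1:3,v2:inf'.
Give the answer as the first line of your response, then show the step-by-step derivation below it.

v0:inf,v1:29,v2:inf,v3:0,v4:inf,v5:inf,v6:7,v7:1,v8:24

step 1: dist = v0:inf,v1:inf,v2:inf,v3:0,v4:inf,v5:inf,v6:12,v7:1,v8:inf
step 2: dist = v0:inf,v1:29,v2:inf,v3:0,v4:inf,v5:inf,v6:7,v7:1,v8:24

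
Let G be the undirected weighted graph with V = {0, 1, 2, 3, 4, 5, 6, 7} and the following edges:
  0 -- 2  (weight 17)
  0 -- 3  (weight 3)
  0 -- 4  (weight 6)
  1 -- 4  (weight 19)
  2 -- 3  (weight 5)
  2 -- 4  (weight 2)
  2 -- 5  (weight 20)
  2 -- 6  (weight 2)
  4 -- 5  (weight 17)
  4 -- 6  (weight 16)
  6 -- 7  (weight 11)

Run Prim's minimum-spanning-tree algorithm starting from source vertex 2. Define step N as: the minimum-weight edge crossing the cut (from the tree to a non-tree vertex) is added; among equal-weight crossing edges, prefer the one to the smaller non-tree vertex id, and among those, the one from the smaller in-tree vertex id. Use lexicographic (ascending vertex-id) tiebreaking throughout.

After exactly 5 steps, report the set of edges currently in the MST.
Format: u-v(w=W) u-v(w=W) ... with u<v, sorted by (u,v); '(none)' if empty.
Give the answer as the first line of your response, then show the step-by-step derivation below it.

0-3(w=3) 2-3(w=5) 2-4(w=2) 2-6(w=2) 6-7(w=11)

step 1: add edge 2-4 (w=2); MST = {2-4(w=2)}
step 2: add edge 2-6 (w=2); MST = {2-4(w=2) 2-6(w=2)}
step 3: add edge 2-3 (w=5); MST = {2-3(w=5) 2-4(w=2) 2-6(w=2)}
step 4: add edge 0-3 (w=3); MST = {0-3(w=3) 2-3(w=5) 2-4(w=2) 2-6(w=2)}
step 5: add edge 6-7 (w=11); MST = {0-3(w=3) 2-3(w=5) 2-4(w=2) 2-6(w=2) 6-7(w=11)}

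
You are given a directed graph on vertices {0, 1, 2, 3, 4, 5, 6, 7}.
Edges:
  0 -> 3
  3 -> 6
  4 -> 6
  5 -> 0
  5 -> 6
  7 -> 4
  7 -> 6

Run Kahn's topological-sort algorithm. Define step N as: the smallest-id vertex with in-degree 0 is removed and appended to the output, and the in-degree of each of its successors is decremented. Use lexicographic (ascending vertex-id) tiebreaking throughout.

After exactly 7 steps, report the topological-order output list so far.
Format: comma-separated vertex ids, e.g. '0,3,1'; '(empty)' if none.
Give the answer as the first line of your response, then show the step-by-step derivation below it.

1,2,5,0,3,7,4

step 1: output 1; order=[1]; indeg=(1,0,0,1,1,0,4,0)
step 2: output 2; order=[1,2]; indeg=(1,0,0,1,1,0,4,0)
step 3: output 5; order=[1,2,5]; indeg=(0,0,0,1,1,0,3,0)
step 4: output 0; order=[1,2,5,0]; indeg=(0,0,0,0,1,0,3,0)
step 5: output 3; order=[1,2,5,0,3]; indeg=(0,0,0,0,1,0,2,0)
step 6: output 7; order=[1,2,5,0,3,7]; indeg=(0,0,0,0,0,0,1,0)
step 7: output 4; order=[1,2,5,0,3,7,4]; indeg=(0,0,0,0,0,0,0,0)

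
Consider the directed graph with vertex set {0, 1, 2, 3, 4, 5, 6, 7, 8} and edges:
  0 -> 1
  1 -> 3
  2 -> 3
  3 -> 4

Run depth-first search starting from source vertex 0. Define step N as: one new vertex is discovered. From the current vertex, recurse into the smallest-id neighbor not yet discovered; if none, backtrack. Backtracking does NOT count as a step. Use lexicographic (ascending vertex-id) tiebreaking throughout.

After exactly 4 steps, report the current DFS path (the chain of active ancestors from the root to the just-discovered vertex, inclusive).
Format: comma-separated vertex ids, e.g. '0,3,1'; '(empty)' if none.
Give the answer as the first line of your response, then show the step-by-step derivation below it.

0,1,3,4

step 1: discover 0; path=0; order=0
step 2: discover 1; path=0>1; order=0,1
step 3: discover 3; path=0>1>3; order=0,1,3
step 4: discover 4; path=0>1>3>4; order=0,1,3,4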